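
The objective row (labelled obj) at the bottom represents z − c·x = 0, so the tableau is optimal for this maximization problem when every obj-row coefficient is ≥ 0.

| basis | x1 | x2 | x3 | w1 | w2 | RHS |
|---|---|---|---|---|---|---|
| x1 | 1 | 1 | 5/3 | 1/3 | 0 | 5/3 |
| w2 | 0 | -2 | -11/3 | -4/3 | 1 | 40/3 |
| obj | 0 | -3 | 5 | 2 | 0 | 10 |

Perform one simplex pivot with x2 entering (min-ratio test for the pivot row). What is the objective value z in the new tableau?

15

Ratio test on column x2 — row 1: (5/3)/1 = 5/3; row 2: entry -2 ≤ 0. Minimum is 5/3 at row 1 (x1 leaves); pivot element 1.
Pivot on row 1; the obj-row RHS becomes 10 − (-3)·(5/3) = 15.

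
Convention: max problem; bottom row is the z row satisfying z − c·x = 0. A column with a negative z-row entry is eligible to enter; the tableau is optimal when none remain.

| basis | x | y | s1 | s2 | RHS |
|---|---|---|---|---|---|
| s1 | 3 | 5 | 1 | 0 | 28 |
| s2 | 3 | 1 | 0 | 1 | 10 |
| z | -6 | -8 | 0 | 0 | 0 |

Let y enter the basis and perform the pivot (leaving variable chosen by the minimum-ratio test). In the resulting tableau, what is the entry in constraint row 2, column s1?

Ratio test on column y — row 1: 28/5 = 28/5; row 2: 10/1 = 10. Minimum is 28/5 at row 1 (s1 leaves); pivot element 5.
Divide row 1 by 5; eliminate column y from the other rows.
Row 2 update in column s1: 0 − 1·(1/5) = -1/5.

-1/5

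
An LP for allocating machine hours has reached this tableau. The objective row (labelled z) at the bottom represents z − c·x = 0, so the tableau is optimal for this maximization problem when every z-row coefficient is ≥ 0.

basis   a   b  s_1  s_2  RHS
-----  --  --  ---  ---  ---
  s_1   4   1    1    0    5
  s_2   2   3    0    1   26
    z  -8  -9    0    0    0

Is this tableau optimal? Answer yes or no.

The z-row has a negative entry -9 in column b, so it is not optimal.

no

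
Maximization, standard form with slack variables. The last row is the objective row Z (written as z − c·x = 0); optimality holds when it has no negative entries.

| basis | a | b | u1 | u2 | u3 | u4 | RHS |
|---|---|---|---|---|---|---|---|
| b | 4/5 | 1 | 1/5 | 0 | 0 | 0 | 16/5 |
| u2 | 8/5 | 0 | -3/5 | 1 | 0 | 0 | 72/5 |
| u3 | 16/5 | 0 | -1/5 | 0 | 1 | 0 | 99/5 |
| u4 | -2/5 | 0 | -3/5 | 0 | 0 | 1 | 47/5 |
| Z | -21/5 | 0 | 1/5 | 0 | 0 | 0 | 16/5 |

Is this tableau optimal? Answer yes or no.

no

The Z-row has a negative entry -21/5 in column a, so it is not optimal.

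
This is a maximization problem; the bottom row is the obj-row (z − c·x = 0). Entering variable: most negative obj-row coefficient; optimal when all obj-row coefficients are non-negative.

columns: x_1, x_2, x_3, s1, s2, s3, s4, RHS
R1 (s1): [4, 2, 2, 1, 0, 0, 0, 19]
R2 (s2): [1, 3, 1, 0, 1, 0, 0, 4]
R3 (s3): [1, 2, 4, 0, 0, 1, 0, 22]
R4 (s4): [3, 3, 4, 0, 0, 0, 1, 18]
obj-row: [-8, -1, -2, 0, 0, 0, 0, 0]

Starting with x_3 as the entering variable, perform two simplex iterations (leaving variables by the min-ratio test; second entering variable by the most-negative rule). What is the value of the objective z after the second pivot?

32

Ratio test on column x_3 — row 1: 19/2 = 19/2; row 2: 4/1 = 4; row 3: 22/4 = 11/2; row 4: 18/4 = 9/2. Minimum is 4 at row 2 (s2 leaves); pivot element 1.
Pivot on row 2; the obj-row RHS becomes 0 − (-2)·4 = 8.
Next entering variable (most negative obj-row entry -6): x_1.
Ratio test on column x_1 — row 1: 11/2 = 11/2; row 2: 4/1 = 4; row 3: entry -3 ≤ 0; row 4: entry -1 ≤ 0. Minimum is 4 at row 2 (x_3 leaves); pivot element 1.
After the second pivot the obj-row RHS is 8 − (-6)·4 = 32.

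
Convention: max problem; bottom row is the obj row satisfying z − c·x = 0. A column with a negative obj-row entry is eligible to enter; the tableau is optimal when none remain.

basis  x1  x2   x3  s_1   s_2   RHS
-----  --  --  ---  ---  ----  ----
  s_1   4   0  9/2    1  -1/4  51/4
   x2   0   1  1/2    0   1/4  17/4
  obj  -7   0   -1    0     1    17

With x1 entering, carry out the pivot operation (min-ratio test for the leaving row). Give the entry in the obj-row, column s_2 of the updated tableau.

9/16

Ratio test on column x1 — row 1: (51/4)/4 = 51/16; row 2: entry 0 ≤ 0. Minimum is 51/16 at row 1 (s_1 leaves); pivot element 4.
Divide row 1 by 4; eliminate column x1 from the other rows.
obj-row update in column s_2: 1 − (-7)·(-1/16) = 9/16.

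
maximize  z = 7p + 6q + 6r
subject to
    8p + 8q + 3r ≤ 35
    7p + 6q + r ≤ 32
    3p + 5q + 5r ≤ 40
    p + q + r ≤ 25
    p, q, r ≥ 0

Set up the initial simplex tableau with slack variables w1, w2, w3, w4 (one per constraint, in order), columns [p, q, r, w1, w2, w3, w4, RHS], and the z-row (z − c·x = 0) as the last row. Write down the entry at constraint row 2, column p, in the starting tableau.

7

Constraint 2 has coefficient 7 on p.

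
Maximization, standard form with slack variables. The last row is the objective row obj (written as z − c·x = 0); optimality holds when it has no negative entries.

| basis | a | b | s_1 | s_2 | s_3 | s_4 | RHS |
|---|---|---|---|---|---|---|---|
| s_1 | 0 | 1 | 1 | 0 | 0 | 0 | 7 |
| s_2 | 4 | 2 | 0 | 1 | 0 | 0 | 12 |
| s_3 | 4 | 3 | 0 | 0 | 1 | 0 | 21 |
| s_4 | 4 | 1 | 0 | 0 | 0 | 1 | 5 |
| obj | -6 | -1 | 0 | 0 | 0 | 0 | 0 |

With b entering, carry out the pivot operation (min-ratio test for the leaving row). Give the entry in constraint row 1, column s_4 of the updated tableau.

Ratio test on column b — row 1: 7/1 = 7; row 2: 12/2 = 6; row 3: 21/3 = 7; row 4: 5/1 = 5. Minimum is 5 at row 4 (s_4 leaves); pivot element 1.
Divide row 4 by 1; eliminate column b from the other rows.
Row 1 update in column s_4: 0 − 1·1 = -1.

-1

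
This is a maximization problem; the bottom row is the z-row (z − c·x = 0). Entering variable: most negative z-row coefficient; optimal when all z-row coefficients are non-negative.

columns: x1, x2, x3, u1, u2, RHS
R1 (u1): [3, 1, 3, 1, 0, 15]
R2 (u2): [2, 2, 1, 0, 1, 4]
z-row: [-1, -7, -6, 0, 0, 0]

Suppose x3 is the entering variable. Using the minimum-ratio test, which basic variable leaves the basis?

u2

Column x3 entries and ratios — u1: 15/3 = 5; u2: 4/1 = 4.
Smallest ratio is 4 in the row of u2, so u2 leaves.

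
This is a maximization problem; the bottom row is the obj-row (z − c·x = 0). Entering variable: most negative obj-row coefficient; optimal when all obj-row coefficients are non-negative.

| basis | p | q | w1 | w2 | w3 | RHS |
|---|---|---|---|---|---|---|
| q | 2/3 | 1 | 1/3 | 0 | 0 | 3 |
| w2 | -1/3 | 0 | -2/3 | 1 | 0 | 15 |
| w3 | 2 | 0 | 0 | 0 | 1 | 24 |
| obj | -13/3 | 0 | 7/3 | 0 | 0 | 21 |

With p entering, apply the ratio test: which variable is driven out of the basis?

q

Column p entries and ratios — q: 3/(2/3) = 9/2; w2: -1/3 ≤ 0, skip; w3: 24/2 = 12.
Smallest ratio is 9/2 in the row of q, so q leaves.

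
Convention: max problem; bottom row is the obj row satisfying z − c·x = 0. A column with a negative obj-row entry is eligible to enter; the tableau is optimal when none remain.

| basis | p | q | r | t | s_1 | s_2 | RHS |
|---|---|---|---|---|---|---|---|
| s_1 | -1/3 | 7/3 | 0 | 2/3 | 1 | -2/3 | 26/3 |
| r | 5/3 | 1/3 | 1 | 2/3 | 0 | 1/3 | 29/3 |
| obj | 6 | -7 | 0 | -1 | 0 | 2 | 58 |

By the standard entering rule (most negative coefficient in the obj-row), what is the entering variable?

q

Negative obj-row entries: q: -7, t: -1.
The most negative is -7 in column q, so q enters.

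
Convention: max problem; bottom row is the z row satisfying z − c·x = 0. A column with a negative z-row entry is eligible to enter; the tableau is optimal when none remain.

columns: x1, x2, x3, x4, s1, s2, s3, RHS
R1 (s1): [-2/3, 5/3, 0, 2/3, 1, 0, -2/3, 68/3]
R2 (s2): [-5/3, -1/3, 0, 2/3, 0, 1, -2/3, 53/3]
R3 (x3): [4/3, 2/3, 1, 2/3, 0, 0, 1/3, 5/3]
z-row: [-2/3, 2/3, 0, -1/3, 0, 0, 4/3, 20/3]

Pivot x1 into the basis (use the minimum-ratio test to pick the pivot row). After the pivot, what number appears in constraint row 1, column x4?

1

Ratio test on column x1 — row 1: entry -2/3 ≤ 0; row 2: entry -5/3 ≤ 0; row 3: (5/3)/(4/3) = 5/4. Minimum is 5/4 at row 3 (x3 leaves); pivot element 4/3.
Divide row 3 by 4/3; eliminate column x1 from the other rows.
Row 1 update in column x4: 2/3 − (-2/3)·(1/2) = 1.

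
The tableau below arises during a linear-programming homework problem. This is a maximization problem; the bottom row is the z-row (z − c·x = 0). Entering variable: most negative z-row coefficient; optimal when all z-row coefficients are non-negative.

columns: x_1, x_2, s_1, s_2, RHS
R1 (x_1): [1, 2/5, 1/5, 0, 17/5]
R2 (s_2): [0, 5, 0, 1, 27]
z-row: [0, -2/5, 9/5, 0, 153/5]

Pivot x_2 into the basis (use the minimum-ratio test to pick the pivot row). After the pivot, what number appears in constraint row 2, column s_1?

0

Ratio test on column x_2 — row 1: (17/5)/(2/5) = 17/2; row 2: 27/5 = 27/5. Minimum is 27/5 at row 2 (s_2 leaves); pivot element 5.
Divide row 2 by 5; eliminate column x_2 from the other rows.
In the new row 2, the s_1 entry is the old entry divided by the pivot: 0/5 = 0.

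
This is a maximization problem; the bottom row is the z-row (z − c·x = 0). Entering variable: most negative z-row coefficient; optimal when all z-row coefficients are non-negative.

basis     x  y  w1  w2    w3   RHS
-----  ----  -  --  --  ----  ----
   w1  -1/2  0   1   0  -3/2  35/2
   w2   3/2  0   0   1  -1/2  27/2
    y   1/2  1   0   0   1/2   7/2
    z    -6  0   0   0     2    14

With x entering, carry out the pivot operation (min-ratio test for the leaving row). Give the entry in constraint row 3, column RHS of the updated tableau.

Ratio test on column x — row 1: entry -1/2 ≤ 0; row 2: (27/2)/(3/2) = 9; row 3: (7/2)/(1/2) = 7. Minimum is 7 at row 3 (y leaves); pivot element 1/2.
Divide row 3 by 1/2; eliminate column x from the other rows.
In the new row 3, the RHS entry is the old entry divided by the pivot: (7/2)/(1/2) = 7.

7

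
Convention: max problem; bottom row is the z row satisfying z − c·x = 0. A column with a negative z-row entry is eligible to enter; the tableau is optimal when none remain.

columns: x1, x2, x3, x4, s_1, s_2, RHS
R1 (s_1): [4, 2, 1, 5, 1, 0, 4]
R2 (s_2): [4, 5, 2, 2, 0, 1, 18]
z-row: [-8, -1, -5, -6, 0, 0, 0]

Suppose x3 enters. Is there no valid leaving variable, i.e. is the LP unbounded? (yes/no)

no

Column x3 has positive entries in row(s) 1, 2, so the ratio test bounds it — not unbounded.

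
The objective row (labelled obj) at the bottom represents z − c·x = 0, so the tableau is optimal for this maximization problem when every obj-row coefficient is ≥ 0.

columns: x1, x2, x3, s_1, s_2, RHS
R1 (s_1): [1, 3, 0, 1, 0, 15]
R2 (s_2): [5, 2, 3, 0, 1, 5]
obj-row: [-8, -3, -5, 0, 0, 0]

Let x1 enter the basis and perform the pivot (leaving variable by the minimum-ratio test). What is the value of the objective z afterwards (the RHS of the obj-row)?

Ratio test on column x1 — row 1: 15/1 = 15; row 2: 5/5 = 1. Minimum is 1 at row 2 (s_2 leaves); pivot element 5.
Pivot on row 2; the obj-row RHS becomes 0 − (-8)·1 = 8.

8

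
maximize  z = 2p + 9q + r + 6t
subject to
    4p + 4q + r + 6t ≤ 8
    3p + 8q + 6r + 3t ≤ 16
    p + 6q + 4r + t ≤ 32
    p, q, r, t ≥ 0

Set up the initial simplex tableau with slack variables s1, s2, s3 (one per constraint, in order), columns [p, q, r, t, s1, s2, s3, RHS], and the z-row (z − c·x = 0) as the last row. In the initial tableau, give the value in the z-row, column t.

The z-row carries the negated objective coefficients: the t entry is -6.

-6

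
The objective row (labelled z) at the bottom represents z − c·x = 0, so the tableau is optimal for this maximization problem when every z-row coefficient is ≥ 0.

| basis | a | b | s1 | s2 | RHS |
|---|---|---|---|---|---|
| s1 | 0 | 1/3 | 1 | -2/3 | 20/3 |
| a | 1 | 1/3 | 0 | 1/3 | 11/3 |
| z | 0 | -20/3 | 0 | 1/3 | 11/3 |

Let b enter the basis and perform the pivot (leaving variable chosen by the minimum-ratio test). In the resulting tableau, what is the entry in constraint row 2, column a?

Ratio test on column b — row 1: (20/3)/(1/3) = 20; row 2: (11/3)/(1/3) = 11. Minimum is 11 at row 2 (a leaves); pivot element 1/3.
Divide row 2 by 1/3; eliminate column b from the other rows.
In the new row 2, the a entry is the old entry divided by the pivot: 1/(1/3) = 3.

3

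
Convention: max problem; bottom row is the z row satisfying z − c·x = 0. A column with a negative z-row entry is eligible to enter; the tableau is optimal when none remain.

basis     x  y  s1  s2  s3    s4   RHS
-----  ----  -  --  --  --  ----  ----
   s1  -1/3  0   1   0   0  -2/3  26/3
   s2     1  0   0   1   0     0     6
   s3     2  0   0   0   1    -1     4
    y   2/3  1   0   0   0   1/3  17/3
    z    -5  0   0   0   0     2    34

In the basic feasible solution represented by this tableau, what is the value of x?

0

x is not in the basis, so in the current basic feasible solution x = 0.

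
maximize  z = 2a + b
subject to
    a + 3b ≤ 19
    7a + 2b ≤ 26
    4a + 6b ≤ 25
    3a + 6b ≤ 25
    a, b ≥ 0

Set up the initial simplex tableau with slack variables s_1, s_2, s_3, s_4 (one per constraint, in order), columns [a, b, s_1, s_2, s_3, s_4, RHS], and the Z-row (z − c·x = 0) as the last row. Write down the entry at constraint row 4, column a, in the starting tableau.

Constraint 4 has coefficient 3 on a.

3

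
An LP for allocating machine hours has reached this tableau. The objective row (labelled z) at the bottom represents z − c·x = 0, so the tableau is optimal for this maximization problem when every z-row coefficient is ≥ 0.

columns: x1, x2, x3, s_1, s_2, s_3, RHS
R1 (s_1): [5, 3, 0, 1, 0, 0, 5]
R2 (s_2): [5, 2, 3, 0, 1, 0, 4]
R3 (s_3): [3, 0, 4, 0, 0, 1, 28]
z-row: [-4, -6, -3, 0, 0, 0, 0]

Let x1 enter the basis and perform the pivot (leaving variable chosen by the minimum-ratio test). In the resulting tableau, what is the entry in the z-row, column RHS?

16/5

Ratio test on column x1 — row 1: 5/5 = 1; row 2: 4/5 = 4/5; row 3: 28/3 = 28/3. Minimum is 4/5 at row 2 (s_2 leaves); pivot element 5.
Divide row 2 by 5; eliminate column x1 from the other rows.
z-row update in column RHS: 0 − (-4)·(4/5) = 16/5.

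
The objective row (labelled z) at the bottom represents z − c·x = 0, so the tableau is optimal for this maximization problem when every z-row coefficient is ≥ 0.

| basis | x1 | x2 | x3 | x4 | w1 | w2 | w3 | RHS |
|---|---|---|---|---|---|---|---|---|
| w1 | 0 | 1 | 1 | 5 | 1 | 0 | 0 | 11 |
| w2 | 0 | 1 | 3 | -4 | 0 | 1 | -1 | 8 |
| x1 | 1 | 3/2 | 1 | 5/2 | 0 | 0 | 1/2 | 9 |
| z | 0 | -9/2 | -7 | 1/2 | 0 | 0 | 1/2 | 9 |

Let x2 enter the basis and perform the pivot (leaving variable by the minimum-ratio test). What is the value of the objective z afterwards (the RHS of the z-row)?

36

Ratio test on column x2 — row 1: 11/1 = 11; row 2: 8/1 = 8; row 3: 9/(3/2) = 6. Minimum is 6 at row 3 (x1 leaves); pivot element 3/2.
Pivot on row 3; the z-row RHS becomes 9 − (-9/2)·6 = 36.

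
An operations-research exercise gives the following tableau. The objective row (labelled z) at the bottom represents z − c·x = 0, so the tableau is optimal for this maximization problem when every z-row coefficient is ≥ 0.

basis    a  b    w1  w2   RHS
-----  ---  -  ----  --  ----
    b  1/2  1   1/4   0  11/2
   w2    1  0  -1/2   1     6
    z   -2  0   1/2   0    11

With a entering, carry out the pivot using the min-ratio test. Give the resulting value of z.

23

Ratio test on column a — row 1: (11/2)/(1/2) = 11; row 2: 6/1 = 6. Minimum is 6 at row 2 (w2 leaves); pivot element 1.
Pivot on row 2; the z-row RHS becomes 11 − (-2)·6 = 23.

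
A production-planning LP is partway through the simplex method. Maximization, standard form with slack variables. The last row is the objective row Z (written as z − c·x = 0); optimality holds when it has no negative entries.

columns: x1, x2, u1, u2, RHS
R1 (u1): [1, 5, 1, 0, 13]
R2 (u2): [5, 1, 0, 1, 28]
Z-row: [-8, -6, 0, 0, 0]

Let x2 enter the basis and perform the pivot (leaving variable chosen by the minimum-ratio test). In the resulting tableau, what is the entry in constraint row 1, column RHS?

13/5

Ratio test on column x2 — row 1: 13/5 = 13/5; row 2: 28/1 = 28. Minimum is 13/5 at row 1 (u1 leaves); pivot element 5.
Divide row 1 by 5; eliminate column x2 from the other rows.
In the new row 1, the RHS entry is the old entry divided by the pivot: 13/5 = 13/5.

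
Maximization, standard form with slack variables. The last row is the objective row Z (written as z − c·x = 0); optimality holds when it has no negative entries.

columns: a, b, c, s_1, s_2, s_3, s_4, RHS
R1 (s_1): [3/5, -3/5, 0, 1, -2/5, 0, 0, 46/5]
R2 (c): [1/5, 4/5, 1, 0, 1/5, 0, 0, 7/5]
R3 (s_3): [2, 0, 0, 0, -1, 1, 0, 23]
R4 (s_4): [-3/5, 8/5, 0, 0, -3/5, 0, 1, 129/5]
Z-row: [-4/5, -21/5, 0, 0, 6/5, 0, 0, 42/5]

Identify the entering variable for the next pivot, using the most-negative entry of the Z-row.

Negative Z-row entries: a: -4/5, b: -21/5.
The most negative is -21/5 in column b, so b enters.

b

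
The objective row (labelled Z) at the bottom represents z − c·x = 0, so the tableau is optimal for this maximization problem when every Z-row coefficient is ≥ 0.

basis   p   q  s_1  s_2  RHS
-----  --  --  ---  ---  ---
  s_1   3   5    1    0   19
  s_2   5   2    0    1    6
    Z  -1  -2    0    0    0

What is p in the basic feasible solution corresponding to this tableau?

p is not in the basis, so in the current basic feasible solution p = 0.

0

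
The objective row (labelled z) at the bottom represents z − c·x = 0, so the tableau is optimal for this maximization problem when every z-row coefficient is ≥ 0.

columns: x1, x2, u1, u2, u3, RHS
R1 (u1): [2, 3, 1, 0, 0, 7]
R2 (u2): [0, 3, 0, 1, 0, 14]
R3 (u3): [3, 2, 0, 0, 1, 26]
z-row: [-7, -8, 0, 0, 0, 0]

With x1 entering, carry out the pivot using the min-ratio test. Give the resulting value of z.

Ratio test on column x1 — row 1: 7/2 = 7/2; row 2: entry 0 ≤ 0; row 3: 26/3 = 26/3. Minimum is 7/2 at row 1 (u1 leaves); pivot element 2.
Pivot on row 1; the z-row RHS becomes 0 − (-7)·(7/2) = 49/2.

49/2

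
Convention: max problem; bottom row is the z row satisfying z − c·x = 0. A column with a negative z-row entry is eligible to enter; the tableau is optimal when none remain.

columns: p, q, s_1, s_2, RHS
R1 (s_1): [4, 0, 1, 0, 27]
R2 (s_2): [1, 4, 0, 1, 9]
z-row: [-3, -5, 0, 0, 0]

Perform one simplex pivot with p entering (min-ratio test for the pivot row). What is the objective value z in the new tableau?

Ratio test on column p — row 1: 27/4 = 27/4; row 2: 9/1 = 9. Minimum is 27/4 at row 1 (s_1 leaves); pivot element 4.
Pivot on row 1; the z-row RHS becomes 0 − (-3)·(27/4) = 81/4.

81/4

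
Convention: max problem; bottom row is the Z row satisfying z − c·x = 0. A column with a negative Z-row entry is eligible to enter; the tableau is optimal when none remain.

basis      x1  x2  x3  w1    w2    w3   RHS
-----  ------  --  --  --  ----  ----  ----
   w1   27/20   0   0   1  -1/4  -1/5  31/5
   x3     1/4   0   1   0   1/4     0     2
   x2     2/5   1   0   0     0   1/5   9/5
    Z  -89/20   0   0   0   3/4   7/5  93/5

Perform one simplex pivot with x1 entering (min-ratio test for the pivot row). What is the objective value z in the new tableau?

309/8

Ratio test on column x1 — row 1: (31/5)/(27/20) = 124/27; row 2: 2/(1/4) = 8; row 3: (9/5)/(2/5) = 9/2. Minimum is 9/2 at row 3 (x2 leaves); pivot element 2/5.
Pivot on row 3; the Z-row RHS becomes 93/5 − (-89/20)·(9/2) = 309/8.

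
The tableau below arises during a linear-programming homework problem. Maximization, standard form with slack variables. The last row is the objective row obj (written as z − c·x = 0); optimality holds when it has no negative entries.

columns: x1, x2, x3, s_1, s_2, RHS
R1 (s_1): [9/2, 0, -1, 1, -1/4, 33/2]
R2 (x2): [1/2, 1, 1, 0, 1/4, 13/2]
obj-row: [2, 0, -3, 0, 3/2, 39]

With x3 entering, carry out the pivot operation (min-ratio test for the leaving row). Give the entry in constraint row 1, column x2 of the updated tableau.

1

Ratio test on column x3 — row 1: entry -1 ≤ 0; row 2: (13/2)/1 = 13/2. Minimum is 13/2 at row 2 (x2 leaves); pivot element 1.
Divide row 2 by 1; eliminate column x3 from the other rows.
Row 1 update in column x2: 0 − (-1)·1 = 1.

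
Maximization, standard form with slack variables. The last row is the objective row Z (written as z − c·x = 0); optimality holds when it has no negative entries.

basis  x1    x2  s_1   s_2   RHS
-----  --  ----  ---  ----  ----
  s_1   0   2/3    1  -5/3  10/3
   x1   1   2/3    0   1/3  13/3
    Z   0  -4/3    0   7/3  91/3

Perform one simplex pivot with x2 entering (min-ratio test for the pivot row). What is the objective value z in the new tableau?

37

Ratio test on column x2 — row 1: (10/3)/(2/3) = 5; row 2: (13/3)/(2/3) = 13/2. Minimum is 5 at row 1 (s_1 leaves); pivot element 2/3.
Pivot on row 1; the Z-row RHS becomes 91/3 − (-4/3)·5 = 37.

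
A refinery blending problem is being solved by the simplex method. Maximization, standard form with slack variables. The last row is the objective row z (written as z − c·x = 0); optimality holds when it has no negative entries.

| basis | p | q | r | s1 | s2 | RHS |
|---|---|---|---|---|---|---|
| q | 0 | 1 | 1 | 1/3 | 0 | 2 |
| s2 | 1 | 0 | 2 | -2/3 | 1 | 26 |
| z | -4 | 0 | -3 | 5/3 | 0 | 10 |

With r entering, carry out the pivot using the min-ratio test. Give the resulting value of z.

Ratio test on column r — row 1: 2/1 = 2; row 2: 26/2 = 13. Minimum is 2 at row 1 (q leaves); pivot element 1.
Pivot on row 1; the z-row RHS becomes 10 − (-3)·2 = 16.

16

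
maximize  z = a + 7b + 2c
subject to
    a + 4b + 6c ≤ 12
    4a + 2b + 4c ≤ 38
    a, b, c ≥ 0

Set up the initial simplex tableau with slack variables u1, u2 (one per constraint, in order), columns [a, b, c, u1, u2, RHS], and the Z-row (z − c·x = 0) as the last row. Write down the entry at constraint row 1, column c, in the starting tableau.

6

Constraint 1 has coefficient 6 on c.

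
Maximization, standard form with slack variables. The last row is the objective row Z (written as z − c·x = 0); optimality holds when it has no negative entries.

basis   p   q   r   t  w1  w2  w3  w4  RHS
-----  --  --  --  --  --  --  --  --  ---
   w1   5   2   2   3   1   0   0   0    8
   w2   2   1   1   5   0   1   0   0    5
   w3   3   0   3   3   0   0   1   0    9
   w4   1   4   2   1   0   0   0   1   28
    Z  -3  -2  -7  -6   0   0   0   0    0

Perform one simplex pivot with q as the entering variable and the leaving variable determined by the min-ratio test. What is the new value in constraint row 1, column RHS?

Ratio test on column q — row 1: 8/2 = 4; row 2: 5/1 = 5; row 3: entry 0 ≤ 0; row 4: 28/4 = 7. Minimum is 4 at row 1 (w1 leaves); pivot element 2.
Divide row 1 by 2; eliminate column q from the other rows.
In the new row 1, the RHS entry is the old entry divided by the pivot: 8/2 = 4.

4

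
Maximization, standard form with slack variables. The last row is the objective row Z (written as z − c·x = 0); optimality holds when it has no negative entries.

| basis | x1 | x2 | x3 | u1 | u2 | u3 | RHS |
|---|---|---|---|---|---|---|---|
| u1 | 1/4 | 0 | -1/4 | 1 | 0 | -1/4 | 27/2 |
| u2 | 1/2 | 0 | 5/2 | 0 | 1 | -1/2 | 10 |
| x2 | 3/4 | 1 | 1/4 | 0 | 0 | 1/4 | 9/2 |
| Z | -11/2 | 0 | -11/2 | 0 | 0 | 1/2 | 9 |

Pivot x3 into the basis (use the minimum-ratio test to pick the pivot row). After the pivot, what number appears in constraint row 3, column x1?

7/10

Ratio test on column x3 — row 1: entry -1/4 ≤ 0; row 2: 10/(5/2) = 4; row 3: (9/2)/(1/4) = 18. Minimum is 4 at row 2 (u2 leaves); pivot element 5/2.
Divide row 2 by 5/2; eliminate column x3 from the other rows.
Row 3 update in column x1: 3/4 − (1/4)·(1/5) = 7/10.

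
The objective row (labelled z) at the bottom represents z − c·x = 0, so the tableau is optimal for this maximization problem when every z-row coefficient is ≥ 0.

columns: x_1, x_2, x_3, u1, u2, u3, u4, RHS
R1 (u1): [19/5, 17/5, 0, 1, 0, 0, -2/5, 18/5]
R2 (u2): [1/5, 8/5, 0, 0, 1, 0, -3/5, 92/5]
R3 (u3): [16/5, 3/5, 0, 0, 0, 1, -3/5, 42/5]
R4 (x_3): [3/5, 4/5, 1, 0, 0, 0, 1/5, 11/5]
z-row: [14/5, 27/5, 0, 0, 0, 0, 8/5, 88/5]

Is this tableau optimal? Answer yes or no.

Every z-row coefficient is ≥ 0, so the tableau is optimal.

yes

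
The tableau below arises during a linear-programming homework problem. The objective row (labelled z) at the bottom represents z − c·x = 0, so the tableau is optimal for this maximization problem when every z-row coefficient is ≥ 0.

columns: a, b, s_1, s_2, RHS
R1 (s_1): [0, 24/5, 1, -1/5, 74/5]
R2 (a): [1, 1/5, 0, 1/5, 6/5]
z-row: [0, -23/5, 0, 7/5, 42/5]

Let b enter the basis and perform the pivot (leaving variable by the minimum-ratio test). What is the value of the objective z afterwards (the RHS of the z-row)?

Ratio test on column b — row 1: (74/5)/(24/5) = 37/12; row 2: (6/5)/(1/5) = 6. Minimum is 37/12 at row 1 (s_1 leaves); pivot element 24/5.
Pivot on row 1; the z-row RHS becomes 42/5 − (-23/5)·(37/12) = 271/12.

271/12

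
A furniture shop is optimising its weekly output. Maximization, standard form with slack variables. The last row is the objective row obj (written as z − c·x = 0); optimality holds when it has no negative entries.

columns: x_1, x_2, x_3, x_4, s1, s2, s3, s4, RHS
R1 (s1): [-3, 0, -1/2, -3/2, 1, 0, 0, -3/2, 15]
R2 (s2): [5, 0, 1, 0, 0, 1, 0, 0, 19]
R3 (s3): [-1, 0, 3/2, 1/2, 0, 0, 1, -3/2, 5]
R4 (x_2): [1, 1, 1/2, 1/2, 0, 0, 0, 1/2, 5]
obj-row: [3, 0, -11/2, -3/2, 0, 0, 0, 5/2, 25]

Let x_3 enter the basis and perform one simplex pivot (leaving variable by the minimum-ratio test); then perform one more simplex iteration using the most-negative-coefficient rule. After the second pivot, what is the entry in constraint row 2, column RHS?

37/3

Ratio test on column x_3 — row 1: entry -1/2 ≤ 0; row 2: 19/1 = 19; row 3: 5/(3/2) = 10/3; row 4: 5/(1/2) = 10. Minimum is 10/3 at row 3 (s3 leaves); pivot element 3/2.
Divide row 3 by 3/2; eliminate column x_3 from the other rows.
Second iteration: most negative obj-row entry is -3 in column s4, so s4 enters.
Ratio test on column s4 — row 1: entry -2 ≤ 0; row 2: (47/3)/1 = 47/3; row 3: entry -1 ≤ 0; row 4: (10/3)/1 = 10/3. Minimum is 10/3 at row 4 (x_2 leaves); pivot element 1.
Divide row 4 by 1; eliminate column s4 from the other rows.
After both pivots, the entry at constraint row 2, column RHS is 37/3.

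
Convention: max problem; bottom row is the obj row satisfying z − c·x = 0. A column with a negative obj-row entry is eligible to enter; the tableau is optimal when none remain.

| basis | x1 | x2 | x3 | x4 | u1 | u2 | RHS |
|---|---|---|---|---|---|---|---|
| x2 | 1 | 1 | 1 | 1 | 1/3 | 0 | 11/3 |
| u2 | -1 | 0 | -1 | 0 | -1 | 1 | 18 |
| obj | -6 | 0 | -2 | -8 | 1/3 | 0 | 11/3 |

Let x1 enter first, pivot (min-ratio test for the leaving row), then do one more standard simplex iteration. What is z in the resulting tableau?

Ratio test on column x1 — row 1: (11/3)/1 = 11/3; row 2: entry -1 ≤ 0. Minimum is 11/3 at row 1 (x2 leaves); pivot element 1.
Pivot on row 1; the obj-row RHS becomes 11/3 − (-6)·(11/3) = 77/3.
Next entering variable (most negative obj-row entry -2): x4.
Ratio test on column x4 — row 1: (11/3)/1 = 11/3; row 2: (65/3)/1 = 65/3. Minimum is 11/3 at row 1 (x1 leaves); pivot element 1.
After the second pivot the obj-row RHS is 77/3 − (-2)·(11/3) = 33.

33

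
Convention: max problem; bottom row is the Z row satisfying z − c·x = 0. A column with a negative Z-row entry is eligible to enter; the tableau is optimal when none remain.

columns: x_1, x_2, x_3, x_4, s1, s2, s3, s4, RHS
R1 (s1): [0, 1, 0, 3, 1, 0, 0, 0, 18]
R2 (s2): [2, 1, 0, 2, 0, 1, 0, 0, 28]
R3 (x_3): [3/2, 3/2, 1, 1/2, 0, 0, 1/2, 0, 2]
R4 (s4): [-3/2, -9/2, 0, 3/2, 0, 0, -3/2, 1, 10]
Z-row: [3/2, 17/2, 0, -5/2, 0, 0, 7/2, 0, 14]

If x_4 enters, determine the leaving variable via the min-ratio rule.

x_3

Column x_4 entries and ratios — s1: 18/3 = 6; s2: 28/2 = 14; x_3: 2/(1/2) = 4; s4: 10/(3/2) = 20/3.
Smallest ratio is 4 in the row of x_3, so x_3 leaves.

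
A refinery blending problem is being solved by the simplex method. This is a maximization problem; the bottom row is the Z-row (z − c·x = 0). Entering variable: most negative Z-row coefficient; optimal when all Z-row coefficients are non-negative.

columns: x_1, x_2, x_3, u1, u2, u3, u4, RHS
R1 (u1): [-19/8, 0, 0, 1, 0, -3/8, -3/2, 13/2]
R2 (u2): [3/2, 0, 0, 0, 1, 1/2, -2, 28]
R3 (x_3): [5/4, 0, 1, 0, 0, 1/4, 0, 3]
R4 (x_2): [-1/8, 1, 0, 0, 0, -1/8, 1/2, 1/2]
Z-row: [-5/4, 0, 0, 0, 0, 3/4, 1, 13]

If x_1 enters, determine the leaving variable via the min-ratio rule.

Column x_1 entries and ratios — u1: -19/8 ≤ 0, skip; u2: 28/(3/2) = 56/3; x_3: 3/(5/4) = 12/5; x_2: -1/8 ≤ 0, skip.
Smallest ratio is 12/5 in the row of x_3, so x_3 leaves.

x_3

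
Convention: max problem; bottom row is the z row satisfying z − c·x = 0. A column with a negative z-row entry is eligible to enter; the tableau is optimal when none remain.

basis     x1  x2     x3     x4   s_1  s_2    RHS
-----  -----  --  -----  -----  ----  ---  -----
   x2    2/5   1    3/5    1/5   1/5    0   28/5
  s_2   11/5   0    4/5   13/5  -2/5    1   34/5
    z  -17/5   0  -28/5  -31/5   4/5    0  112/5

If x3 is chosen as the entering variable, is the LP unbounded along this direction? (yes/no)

Column x3 has positive entries in row(s) 1, 2, so the ratio test bounds it — not unbounded.

no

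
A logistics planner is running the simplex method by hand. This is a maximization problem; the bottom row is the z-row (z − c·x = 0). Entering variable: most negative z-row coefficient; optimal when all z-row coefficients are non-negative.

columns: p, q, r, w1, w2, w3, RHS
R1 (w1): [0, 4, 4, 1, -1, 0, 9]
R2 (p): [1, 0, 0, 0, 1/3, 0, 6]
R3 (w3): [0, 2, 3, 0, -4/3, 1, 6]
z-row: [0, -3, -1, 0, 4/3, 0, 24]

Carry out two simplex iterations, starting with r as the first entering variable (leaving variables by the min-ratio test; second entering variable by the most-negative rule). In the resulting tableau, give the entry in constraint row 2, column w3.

Ratio test on column r — row 1: 9/4 = 9/4; row 2: entry 0 ≤ 0; row 3: 6/3 = 2. Minimum is 2 at row 3 (w3 leaves); pivot element 3.
Divide row 3 by 3; eliminate column r from the other rows.
Second iteration: most negative z-row entry is -7/3 in column q, so q enters.
Ratio test on column q — row 1: 1/(4/3) = 3/4; row 2: entry 0 ≤ 0; row 3: 2/(2/3) = 3. Minimum is 3/4 at row 1 (w1 leaves); pivot element 4/3.
Divide row 1 by 4/3; eliminate column q from the other rows.
After both pivots, the entry at constraint row 2, column w3 is 0.

0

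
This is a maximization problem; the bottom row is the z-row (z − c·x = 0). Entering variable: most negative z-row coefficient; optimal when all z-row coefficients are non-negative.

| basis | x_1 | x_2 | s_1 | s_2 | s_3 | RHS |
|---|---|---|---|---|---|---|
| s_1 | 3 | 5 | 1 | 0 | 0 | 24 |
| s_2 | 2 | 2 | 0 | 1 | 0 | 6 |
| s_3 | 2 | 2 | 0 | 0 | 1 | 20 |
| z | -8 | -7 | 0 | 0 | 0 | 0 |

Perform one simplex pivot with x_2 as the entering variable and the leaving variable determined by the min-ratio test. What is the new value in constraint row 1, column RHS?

Ratio test on column x_2 — row 1: 24/5 = 24/5; row 2: 6/2 = 3; row 3: 20/2 = 10. Minimum is 3 at row 2 (s_2 leaves); pivot element 2.
Divide row 2 by 2; eliminate column x_2 from the other rows.
Row 1 update in column RHS: 24 − 5·3 = 9.

9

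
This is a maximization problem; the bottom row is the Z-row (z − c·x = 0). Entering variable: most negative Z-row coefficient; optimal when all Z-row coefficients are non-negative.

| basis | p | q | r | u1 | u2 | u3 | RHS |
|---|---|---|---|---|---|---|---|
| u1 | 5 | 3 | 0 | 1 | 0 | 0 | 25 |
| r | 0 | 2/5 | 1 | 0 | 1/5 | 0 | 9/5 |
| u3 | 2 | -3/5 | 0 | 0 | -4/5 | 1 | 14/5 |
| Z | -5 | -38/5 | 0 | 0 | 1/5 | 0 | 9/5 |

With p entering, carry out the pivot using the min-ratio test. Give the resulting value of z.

44/5

Ratio test on column p — row 1: 25/5 = 5; row 2: entry 0 ≤ 0; row 3: (14/5)/2 = 7/5. Minimum is 7/5 at row 3 (u3 leaves); pivot element 2.
Pivot on row 3; the Z-row RHS becomes 9/5 − (-5)·(7/5) = 44/5.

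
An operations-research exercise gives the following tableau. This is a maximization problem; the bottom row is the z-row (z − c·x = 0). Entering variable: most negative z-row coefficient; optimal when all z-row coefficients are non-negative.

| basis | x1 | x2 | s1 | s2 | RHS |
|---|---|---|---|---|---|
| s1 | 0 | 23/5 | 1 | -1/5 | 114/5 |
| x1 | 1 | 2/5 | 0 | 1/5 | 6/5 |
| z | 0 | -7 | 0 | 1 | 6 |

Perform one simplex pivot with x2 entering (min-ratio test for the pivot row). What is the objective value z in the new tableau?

27

Ratio test on column x2 — row 1: (114/5)/(23/5) = 114/23; row 2: (6/5)/(2/5) = 3. Minimum is 3 at row 2 (x1 leaves); pivot element 2/5.
Pivot on row 2; the z-row RHS becomes 6 − (-7)·3 = 27.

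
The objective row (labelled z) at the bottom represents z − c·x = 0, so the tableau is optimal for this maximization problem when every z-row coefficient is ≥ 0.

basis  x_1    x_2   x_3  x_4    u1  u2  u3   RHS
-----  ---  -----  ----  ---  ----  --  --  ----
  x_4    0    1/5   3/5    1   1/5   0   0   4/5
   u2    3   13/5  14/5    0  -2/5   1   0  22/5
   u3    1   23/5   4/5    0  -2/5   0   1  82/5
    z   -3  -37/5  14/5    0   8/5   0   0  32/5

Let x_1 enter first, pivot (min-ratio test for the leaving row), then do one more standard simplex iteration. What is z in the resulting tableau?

246/13

Ratio test on column x_1 — row 1: entry 0 ≤ 0; row 2: (22/5)/3 = 22/15; row 3: (82/5)/1 = 82/5. Minimum is 22/15 at row 2 (u2 leaves); pivot element 3.
Pivot on row 2; the z-row RHS becomes 32/5 − (-3)·(22/15) = 54/5.
Next entering variable (most negative z-row entry -24/5): x_2.
Ratio test on column x_2 — row 1: (4/5)/(1/5) = 4; row 2: (22/15)/(13/15) = 22/13; row 3: (224/15)/(56/15) = 4. Minimum is 22/13 at row 2 (x_1 leaves); pivot element 13/15.
After the second pivot the z-row RHS is 54/5 − (-24/5)·(22/13) = 246/13.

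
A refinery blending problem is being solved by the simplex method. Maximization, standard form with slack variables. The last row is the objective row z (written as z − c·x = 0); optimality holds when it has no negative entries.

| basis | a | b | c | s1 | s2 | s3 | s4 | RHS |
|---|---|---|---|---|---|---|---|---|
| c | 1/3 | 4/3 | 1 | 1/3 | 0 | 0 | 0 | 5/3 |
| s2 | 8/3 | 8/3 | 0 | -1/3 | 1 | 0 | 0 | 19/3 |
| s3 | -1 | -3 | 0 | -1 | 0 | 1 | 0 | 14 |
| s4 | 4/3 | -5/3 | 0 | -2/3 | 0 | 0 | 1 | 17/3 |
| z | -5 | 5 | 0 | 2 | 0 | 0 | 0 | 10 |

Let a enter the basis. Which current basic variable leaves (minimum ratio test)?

Column a entries and ratios — c: (5/3)/(1/3) = 5; s2: (19/3)/(8/3) = 19/8; s3: -1 ≤ 0, skip; s4: (17/3)/(4/3) = 17/4.
Smallest ratio is 19/8 in the row of s2, so s2 leaves.

s2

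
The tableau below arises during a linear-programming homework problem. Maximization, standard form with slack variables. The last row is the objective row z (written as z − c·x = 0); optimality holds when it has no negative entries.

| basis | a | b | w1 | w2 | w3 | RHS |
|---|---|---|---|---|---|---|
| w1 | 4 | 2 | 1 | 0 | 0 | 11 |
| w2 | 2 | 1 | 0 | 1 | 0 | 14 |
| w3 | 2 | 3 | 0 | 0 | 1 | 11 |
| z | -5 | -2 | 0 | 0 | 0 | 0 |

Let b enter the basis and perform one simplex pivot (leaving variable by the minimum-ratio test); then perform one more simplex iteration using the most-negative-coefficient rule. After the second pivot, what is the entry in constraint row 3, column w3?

1/2

Ratio test on column b — row 1: 11/2 = 11/2; row 2: 14/1 = 14; row 3: 11/3 = 11/3. Minimum is 11/3 at row 3 (w3 leaves); pivot element 3.
Divide row 3 by 3; eliminate column b from the other rows.
Second iteration: most negative z-row entry is -11/3 in column a, so a enters.
Ratio test on column a — row 1: (11/3)/(8/3) = 11/8; row 2: (31/3)/(4/3) = 31/4; row 3: (11/3)/(2/3) = 11/2. Minimum is 11/8 at row 1 (w1 leaves); pivot element 8/3.
Divide row 1 by 8/3; eliminate column a from the other rows.
After both pivots, the entry at constraint row 3, column w3 is 1/2.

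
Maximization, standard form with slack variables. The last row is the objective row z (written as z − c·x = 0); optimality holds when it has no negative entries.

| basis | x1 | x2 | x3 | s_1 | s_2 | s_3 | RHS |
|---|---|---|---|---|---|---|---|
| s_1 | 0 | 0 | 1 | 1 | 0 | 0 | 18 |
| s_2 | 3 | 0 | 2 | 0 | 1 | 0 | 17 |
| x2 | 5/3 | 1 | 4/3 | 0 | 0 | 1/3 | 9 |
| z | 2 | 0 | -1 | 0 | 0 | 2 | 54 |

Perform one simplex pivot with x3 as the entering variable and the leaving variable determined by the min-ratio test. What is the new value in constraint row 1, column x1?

Ratio test on column x3 — row 1: 18/1 = 18; row 2: 17/2 = 17/2; row 3: 9/(4/3) = 27/4. Minimum is 27/4 at row 3 (x2 leaves); pivot element 4/3.
Divide row 3 by 4/3; eliminate column x3 from the other rows.
Row 1 update in column x1: 0 − 1·(5/4) = -5/4.

-5/4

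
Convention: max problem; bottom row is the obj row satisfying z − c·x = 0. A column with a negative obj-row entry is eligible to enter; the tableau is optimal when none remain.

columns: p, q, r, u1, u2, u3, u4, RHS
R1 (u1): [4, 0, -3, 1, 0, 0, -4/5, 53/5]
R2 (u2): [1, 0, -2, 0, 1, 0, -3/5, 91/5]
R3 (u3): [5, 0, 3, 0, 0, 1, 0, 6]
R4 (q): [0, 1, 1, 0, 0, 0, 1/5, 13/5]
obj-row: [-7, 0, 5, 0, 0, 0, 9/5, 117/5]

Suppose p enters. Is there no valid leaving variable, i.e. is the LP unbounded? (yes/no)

no

Column p has positive entries in row(s) 1, 2, 3, so the ratio test bounds it — not unbounded.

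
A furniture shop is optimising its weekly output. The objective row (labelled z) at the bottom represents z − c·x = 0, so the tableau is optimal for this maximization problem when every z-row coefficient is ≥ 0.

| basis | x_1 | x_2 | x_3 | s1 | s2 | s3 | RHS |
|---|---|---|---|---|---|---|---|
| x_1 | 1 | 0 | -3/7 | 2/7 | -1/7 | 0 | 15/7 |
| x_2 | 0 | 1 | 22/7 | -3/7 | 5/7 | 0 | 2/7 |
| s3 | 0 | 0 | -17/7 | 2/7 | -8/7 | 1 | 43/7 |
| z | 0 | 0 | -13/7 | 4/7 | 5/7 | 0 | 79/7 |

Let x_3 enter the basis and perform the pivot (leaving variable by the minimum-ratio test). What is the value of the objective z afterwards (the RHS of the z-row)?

Ratio test on column x_3 — row 1: entry -3/7 ≤ 0; row 2: (2/7)/(22/7) = 1/11; row 3: entry -17/7 ≤ 0. Minimum is 1/11 at row 2 (x_2 leaves); pivot element 22/7.
Pivot on row 2; the z-row RHS becomes 79/7 − (-13/7)·(1/11) = 126/11.

126/11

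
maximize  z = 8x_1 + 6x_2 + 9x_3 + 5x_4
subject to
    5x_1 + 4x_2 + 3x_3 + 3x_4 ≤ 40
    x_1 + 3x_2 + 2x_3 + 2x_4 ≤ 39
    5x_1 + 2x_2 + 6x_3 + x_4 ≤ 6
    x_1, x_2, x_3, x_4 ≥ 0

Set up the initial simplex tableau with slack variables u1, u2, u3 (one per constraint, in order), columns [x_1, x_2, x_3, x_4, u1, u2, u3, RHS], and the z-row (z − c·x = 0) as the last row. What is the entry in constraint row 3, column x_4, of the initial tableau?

1

Constraint 3 has coefficient 1 on x_4.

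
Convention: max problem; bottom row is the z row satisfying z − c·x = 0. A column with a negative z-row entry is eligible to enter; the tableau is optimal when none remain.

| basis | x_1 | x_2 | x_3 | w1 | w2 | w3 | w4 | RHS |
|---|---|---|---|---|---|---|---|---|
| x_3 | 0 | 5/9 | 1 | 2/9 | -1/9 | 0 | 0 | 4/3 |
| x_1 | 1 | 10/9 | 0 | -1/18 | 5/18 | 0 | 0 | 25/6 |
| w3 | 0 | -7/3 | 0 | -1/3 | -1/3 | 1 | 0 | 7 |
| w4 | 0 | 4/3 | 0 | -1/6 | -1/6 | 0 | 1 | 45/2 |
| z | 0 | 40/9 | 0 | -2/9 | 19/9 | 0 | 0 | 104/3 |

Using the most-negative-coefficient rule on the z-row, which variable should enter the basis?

Negative z-row entries: w1: -2/9.
The most negative is -2/9 in column w1, so w1 enters.

w1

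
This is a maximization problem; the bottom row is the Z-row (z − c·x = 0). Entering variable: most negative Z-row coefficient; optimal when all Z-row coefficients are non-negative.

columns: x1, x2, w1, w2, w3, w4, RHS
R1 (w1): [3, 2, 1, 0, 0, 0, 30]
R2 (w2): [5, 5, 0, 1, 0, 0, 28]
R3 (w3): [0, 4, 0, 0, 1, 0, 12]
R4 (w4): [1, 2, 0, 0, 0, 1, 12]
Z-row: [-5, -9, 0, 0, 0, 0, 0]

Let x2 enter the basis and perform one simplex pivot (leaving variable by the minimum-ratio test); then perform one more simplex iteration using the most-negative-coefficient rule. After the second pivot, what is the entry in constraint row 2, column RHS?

Ratio test on column x2 — row 1: 30/2 = 15; row 2: 28/5 = 28/5; row 3: 12/4 = 3; row 4: 12/2 = 6. Minimum is 3 at row 3 (w3 leaves); pivot element 4.
Divide row 3 by 4; eliminate column x2 from the other rows.
Second iteration: most negative Z-row entry is -5 in column x1, so x1 enters.
Ratio test on column x1 — row 1: 24/3 = 8; row 2: 13/5 = 13/5; row 3: entry 0 ≤ 0; row 4: 6/1 = 6. Minimum is 13/5 at row 2 (w2 leaves); pivot element 5.
Divide row 2 by 5; eliminate column x1 from the other rows.
After both pivots, the entry at constraint row 2, column RHS is 13/5.

13/5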